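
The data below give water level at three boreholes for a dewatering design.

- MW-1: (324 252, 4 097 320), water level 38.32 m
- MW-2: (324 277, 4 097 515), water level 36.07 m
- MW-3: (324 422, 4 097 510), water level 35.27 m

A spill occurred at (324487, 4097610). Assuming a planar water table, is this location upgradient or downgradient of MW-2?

With h = a·x + b·y + c and MW-1 as origin, the differences give:
  25·a + 195·b = -2.25
  170·a + 190·b = -3.05
Eliminate b (×190 and ×195, subtract): -28400·a = 167.250 → a = ∂h/∂x = -0.005889
Back-substitute: b = ∂h/∂y = -0.01078.
Head at (324487, 4097610) = 38.32 + (-0.005889)·(235) + (-0.01078)·(290) = 33.81 m.
That is lower than the 36.07 m at MW-2, so the point is downgradient.

downgradient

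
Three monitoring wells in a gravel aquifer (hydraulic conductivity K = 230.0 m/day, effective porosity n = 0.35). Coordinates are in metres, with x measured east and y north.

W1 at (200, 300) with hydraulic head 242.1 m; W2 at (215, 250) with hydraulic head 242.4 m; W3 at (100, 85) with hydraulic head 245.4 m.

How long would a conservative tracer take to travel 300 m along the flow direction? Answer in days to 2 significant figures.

29 days

With h = a·x + b·y + c and W1 as origin, the differences give:
  15·a + (-50)·b = +0.3
  (-100)·a + (-215)·b = +3.3
Eliminate b (×(-215) and ×(-50), subtract): -8225·a = 100.50 → a = ∂h/∂x = -0.01222
Back-substitute: b = ∂h/∂y = -0.009666.
|∇h| = √(-0.01222² + -0.009666²) = 0.01558
Seepage velocity v = K·i/n = 230.0 × 0.01558 / 0.35 = 10.24 m/day.
t = 300 / 10.24 = 29.3 days.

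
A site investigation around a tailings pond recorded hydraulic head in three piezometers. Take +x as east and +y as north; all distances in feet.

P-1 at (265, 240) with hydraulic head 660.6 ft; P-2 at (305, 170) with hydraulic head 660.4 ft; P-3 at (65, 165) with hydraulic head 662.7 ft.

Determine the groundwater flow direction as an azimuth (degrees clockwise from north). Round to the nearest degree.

075°

Three-point gradient (reference P-1): Δ to P-2 = (40, -70, -0.2), Δ to P-3 = (-200, -75, +2.1).
∂h/∂x = -0.009529, ∂h/∂y = -0.002588 (det = -17000).
Flow direction (−∇h) has components (+0.009529 E, +0.002588 N).
Azimuth = atan2(E, N) = atan2(+0.009529, +0.002588) = 74.8° ≈ 075°.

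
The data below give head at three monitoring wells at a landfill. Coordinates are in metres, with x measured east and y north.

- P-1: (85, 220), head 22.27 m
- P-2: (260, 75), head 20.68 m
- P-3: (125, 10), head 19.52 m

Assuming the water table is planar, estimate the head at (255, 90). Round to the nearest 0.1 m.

20.9 m

With h = a·x + b·y + c and P-1 as origin, the differences give:
  175·a + (-145)·b = -1.59
  40·a + (-210)·b = -2.75
Eliminate b (×(-210) and ×(-145), subtract): -30950·a = -64.850 → a = ∂h/∂x = +0.002095
Back-substitute: b = ∂h/∂y = +0.01349.
h(255, 90) = 22.27 + (+0.002095)·(170) + (+0.01349)·(-130) = 22.27 +0.356 -1.754 = 20.872 m.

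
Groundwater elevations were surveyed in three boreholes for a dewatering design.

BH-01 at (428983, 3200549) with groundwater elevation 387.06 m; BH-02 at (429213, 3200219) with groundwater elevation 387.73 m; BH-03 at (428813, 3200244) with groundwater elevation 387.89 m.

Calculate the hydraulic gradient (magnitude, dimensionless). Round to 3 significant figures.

Differences from BH-01: to BH-02 (Δx, Δy, Δh) = (230, -330, +0.67); to BH-03 = (-170, -305, +0.83).
Determinant of the coordinate differences = 230·(-305) − (-170)·(-330) = -126250.
∂h/∂x = [(+0.67)·(-305) − (+0.83)·(-330)] / -126250 = -0.0005509
∂h/∂y = [230·(+0.83) − (-170)·(+0.67)] / -126250 = -0.002414
|∇h| = √(-0.0005509² + -0.002414²) = 0.002476

0.00248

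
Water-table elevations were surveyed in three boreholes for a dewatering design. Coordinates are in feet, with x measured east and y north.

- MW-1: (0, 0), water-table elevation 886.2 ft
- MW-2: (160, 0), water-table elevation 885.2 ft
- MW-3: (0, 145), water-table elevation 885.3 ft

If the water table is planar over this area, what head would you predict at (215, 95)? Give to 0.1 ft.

∂h/∂x = (885.2 − 886.2) / (160 − 0) = -0.006250
∂h/∂y = (885.3 − 886.2) / (145 − 0) = -0.006207
h(215, 95) = 886.2 + (-0.006250)·(215) + (-0.006207)·(95) = 886.2 -1.344 -0.590 = 884.267 ft.

884.3 ft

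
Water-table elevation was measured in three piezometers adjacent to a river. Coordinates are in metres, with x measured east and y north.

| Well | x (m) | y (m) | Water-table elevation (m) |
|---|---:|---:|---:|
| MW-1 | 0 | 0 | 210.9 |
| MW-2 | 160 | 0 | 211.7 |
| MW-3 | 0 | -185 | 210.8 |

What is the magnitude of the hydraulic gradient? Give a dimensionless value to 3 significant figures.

∂h/∂x = (211.7 − 210.9) / (160 − 0) = +0.005000
∂h/∂y = (210.8 − 210.9) / (-185 − 0) = +0.0005405
|∇h| = √(0.005000² + 0.0005405²) = 0.005029

0.00503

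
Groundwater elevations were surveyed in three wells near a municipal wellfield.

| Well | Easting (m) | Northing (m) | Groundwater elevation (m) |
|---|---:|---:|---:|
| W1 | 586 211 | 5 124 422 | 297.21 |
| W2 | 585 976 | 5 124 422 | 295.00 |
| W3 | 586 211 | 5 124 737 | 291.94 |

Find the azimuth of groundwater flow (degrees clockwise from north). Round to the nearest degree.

331°

∂h/∂x = (295.00 − 297.21) / (585976 − 586211) = +0.009404
∂h/∂y = (291.94 − 297.21) / (5124737 − 5124422) = -0.01673
Flow direction (−∇h) has components (-0.009404 E, +0.01673 N).
Azimuth = atan2(E, N) = atan2(-0.009404, +0.01673) = 330.7° ≈ 331°.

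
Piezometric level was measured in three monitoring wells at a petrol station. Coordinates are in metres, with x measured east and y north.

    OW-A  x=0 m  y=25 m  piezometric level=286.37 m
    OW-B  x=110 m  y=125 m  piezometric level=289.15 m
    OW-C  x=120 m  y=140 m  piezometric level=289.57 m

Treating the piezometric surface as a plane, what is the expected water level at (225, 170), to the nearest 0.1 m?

Three-point gradient (reference OW-A): Δ to OW-B = (110, 100, +2.78), Δ to OW-C = (120, 115, +3.20).
∂h/∂x = -0.0004615, ∂h/∂y = +0.02831 (det = 650).
h(225, 170) = 286.37 + (-0.0004615)·(225) + (+0.02831)·(145) = 286.37 -0.104 +4.105 = 290.371 m.

290.4 m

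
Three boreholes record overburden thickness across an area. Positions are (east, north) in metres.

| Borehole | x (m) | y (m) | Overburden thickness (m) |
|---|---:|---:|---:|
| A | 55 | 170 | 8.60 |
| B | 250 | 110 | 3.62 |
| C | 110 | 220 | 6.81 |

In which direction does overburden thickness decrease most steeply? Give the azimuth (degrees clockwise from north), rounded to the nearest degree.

Differences from A: to B (Δx, Δy, Δh) = (195, -60, -4.98); to C = (55, 50, -1.79).
Solve a·Δx + b·Δy = Δd: det = 195·50 − 55·(-60) = 13050.
∂d/∂x = [(-4.98)·50 − (-1.79)·(-60)] / 13050 = -0.02731
∂d/∂y = [195·(-1.79) − 55·(-4.98)] / 13050 = -0.005759
Steepest decrease is along −∇f: components (+0.02731 E, +0.005759 N).
Azimuth = atan2(+0.02731, +0.005759) = 78.1° ≈ 078°.

078°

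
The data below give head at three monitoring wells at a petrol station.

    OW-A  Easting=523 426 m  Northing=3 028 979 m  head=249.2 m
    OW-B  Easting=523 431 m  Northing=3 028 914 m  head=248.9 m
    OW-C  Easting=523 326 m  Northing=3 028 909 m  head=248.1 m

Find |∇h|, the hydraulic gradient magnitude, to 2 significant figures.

0.0090

Three-point gradient (reference OW-A): Δ to OW-B = (5, -65, -0.3), Δ to OW-C = (-100, -70, -1.1).
∂h/∂x = +0.007372, ∂h/∂y = +0.005182 (det = -6850).
|∇h| = √(0.007372² + 0.005182²) = 0.009011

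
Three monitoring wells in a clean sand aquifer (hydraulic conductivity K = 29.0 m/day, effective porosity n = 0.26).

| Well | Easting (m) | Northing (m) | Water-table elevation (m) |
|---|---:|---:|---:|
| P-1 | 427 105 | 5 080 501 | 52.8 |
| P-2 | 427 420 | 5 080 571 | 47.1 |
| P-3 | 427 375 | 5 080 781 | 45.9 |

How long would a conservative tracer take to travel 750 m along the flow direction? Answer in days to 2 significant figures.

Taking P-1 as reference: P-2−P-1 = (315, 70, -5.7); P-3−P-1 = (270, 280, -6.9).
Solve a·Δx + b·Δy = Δh: det = 315·280 − 270·70 = 69300.
∂h/∂x = [(-5.7)·280 − (-6.9)·70] / 69300 = -0.01606
∂h/∂y = [315·(-6.9) − 270·(-5.7)] / 69300 = -0.009156
|∇h| = √(-0.01606² + -0.009156²) = 0.01849
Seepage velocity v = K·i/n = 29.0 × 0.01849 / 0.26 = 2.062 m/day.
t = 750 / 2.062 = 363.7 days.

360 days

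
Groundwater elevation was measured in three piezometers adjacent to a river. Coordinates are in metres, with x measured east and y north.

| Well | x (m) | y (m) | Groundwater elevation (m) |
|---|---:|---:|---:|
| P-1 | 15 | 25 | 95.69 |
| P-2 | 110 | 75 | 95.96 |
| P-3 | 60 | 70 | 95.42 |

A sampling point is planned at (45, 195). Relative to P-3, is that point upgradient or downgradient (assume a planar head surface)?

Taking P-1 as reference: P-2−P-1 = (95, 50, +0.27); P-3−P-1 = (45, 45, -0.27).
Determinant of the coordinate differences = 95·45 − 45·50 = 2025.
∂h/∂x = [(+0.27)·45 − (-0.27)·50] / 2025 = +0.01267
∂h/∂y = [95·(-0.27) − 45·(+0.27)] / 2025 = -0.01867
Head at (45, 195) = 95.69 + (+0.01267)·(30) + (-0.01867)·(170) = 92.90 m.
That is lower than the 95.42 m at P-3, so the point is downgradient.

downgradient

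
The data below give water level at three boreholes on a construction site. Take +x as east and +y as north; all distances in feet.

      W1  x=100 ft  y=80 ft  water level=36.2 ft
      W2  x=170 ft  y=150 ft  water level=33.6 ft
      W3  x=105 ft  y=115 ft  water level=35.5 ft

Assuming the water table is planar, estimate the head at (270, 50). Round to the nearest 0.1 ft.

Differences from W1: to W2 (Δx, Δy, Δh) = (70, 70, -2.6); to W3 = (5, 35, -0.7).
Solve a·Δx + b·Δy = Δh: det = 70·35 − 5·70 = 2100.
∂h/∂x = [(-2.6)·35 − (-0.7)·70] / 2100 = -0.02000
∂h/∂y = [70·(-0.7) − 5·(-2.6)] / 2100 = -0.01714
h(270, 50) = 36.2 + (-0.02000)·(170) + (-0.01714)·(-30) = 36.2 -3.400 +0.514 = 33.314 ft.

33.3 ft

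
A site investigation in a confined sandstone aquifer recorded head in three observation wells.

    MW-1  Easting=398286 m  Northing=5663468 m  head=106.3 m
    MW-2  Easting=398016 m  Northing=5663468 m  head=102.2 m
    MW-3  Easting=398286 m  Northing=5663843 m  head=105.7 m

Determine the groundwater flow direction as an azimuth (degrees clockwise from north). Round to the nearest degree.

∂h/∂x = (102.2 − 106.3) / (398016 − 398286) = +0.01519
∂h/∂y = (105.7 − 106.3) / (5663843 − 5663468) = -0.001600
Flow direction (−∇h) has components (-0.01519 E, +0.001600 N).
Azimuth = atan2(E, N) = atan2(-0.01519, +0.001600) = 276.0° ≈ 276°.

276°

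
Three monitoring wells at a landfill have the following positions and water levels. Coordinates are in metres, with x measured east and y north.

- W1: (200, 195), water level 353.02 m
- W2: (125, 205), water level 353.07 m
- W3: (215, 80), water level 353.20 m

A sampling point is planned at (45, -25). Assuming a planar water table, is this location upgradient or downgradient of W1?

upgradient

With h = a·x + b·y + c and W1 as origin, the differences give:
  (-75)·a + 10·b = +0.05
  15·a + (-115)·b = +0.18
Eliminate b (×(-115) and ×10, subtract): 8475·a = -7.550 → a = ∂h/∂x = -0.0008909
Back-substitute: b = ∂h/∂y = -0.001681.
Head at (45, -25) = 353.02 + (-0.0008909)·(-155) + (-0.001681)·(-220) = 353.53 m.
That is higher than the 353.02 m at W1, so the point is upgradient.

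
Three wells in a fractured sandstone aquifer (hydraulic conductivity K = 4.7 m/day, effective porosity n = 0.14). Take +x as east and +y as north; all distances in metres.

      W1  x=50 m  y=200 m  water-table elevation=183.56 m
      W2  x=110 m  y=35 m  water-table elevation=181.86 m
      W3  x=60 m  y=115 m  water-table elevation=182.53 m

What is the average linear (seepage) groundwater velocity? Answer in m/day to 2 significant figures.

Differences from W1: to W2 (Δx, Δy, Δh) = (60, -165, -1.70); to W3 = (10, -85, -1.03).
Determinant of the coordinate differences = 60·(-85) − 10·(-165) = -3450.
∂h/∂x = [(-1.70)·(-85) − (-1.03)·(-165)] / -3450 = +0.007377
∂h/∂y = [60·(-1.03) − 10·(-1.70)] / -3450 = +0.01299
|∇h| = √(0.007377² + 0.01299²) = 0.01494
Seepage velocity v = K·i/n = 4.7 × 0.01494 / 0.14 = 0.5016 m/day.

0.50 m/day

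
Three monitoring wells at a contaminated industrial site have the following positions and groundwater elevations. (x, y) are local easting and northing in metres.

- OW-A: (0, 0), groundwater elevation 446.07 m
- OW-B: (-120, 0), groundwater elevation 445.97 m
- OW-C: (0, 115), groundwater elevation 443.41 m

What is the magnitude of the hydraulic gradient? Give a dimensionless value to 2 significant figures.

∂h/∂x = (445.97 − 446.07) / (-120 − 0) = +0.0008333
∂h/∂y = (443.41 − 446.07) / (115 − 0) = -0.02313
|∇h| = √(0.0008333² + -0.02313²) = 0.02315

0.023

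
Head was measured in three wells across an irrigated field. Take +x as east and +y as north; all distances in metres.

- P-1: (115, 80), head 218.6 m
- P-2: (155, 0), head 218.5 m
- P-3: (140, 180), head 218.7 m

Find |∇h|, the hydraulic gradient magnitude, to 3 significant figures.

0.00113

Three-point gradient (reference P-1): Δ to P-2 = (40, -80, -0.1), Δ to P-3 = (25, 100, +0.1).
∂h/∂x = -0.0003333, ∂h/∂y = +0.001083 (det = 6000).
|∇h| = √(-0.0003333² + 0.001083²) = 0.001133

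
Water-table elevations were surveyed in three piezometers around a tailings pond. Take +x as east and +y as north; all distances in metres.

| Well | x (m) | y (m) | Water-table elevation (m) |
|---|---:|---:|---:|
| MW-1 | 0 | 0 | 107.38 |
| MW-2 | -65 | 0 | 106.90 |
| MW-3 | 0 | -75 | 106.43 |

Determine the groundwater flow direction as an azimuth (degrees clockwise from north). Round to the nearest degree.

∂h/∂x = (106.90 − 107.38) / (-65 − 0) = +0.007385
∂h/∂y = (106.43 − 107.38) / (-75 − 0) = +0.01267
Flow direction (−∇h) has components (-0.007385 E, -0.01267 N).
Azimuth = atan2(E, N) = atan2(-0.007385, -0.01267) = 210.2° ≈ 210°.

210°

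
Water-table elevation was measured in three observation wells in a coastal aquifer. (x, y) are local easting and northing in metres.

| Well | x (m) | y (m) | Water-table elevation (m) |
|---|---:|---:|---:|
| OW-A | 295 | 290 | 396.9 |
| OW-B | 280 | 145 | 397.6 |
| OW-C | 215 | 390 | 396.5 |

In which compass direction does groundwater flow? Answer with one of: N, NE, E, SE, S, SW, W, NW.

N

Three-point gradient (reference OW-A): Δ to OW-B = (-15, -145, +0.7), Δ to OW-C = (-80, 100, -0.4).
∂h/∂x = -0.0009160, ∂h/∂y = -0.004733 (det = -13100).
Flow = −∇h = (+0.0009160 east, +0.004733 north), which points north.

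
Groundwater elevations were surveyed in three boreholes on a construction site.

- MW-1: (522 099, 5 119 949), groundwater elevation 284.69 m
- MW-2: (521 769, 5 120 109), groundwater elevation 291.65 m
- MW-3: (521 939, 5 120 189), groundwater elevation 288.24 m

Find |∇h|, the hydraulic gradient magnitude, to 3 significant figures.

0.0206

With h = a·x + b·y + c and MW-1 as origin, the differences give:
  (-330)·a + 160·b = +6.96
  (-160)·a + 240·b = +3.55
Eliminate b (×240 and ×160, subtract): -53600·a = 1102.400 → a = ∂h/∂x = -0.02057
Back-substitute: b = ∂h/∂y = +0.001080.
|∇h| = √(-0.02057² + 0.001080²) = 0.0206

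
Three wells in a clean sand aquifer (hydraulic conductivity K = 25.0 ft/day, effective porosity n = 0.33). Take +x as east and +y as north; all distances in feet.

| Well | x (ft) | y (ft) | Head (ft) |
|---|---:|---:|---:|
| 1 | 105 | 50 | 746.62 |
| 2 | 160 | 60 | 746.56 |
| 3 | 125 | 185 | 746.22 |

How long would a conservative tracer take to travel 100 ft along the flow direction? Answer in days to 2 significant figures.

With h = a·x + b·y + c and 1 as origin, the differences give:
  55·a + 10·b = -0.06
  20·a + 135·b = -0.40
Eliminate b (×135 and ×10, subtract): 7225·a = -4.100 → a = ∂h/∂x = -0.0005675
Back-substitute: b = ∂h/∂y = -0.002879.
|∇h| = √(-0.0005675² + -0.002879²) = 0.002934
Seepage velocity v = K·i/n = 25.0 × 0.002934 / 0.33 = 0.2223 ft/day.
t = 100 / 0.2223 = 449.8 days.

450 days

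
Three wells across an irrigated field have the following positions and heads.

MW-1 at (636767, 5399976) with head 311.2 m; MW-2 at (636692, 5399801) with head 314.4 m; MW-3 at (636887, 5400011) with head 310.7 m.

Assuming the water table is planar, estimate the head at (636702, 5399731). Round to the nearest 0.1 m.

Taking MW-1 as reference: MW-2−MW-1 = (-75, -175, +3.2); MW-3−MW-1 = (120, 35, -0.5).
Determinant of the coordinate differences = (-75)·35 − 120·(-175) = 18375.
∂h/∂x = [(+3.2)·35 − (-0.5)·(-175)] / 18375 = +0.001333
∂h/∂y = [(-75)·(-0.5) − 120·(+3.2)] / 18375 = -0.01886
h(636702, 5399731) = 311.2 + (+0.001333)·(-65) + (-0.01886)·(-245) = 311.2 -0.087 +4.620 = 315.733 m.

315.7 m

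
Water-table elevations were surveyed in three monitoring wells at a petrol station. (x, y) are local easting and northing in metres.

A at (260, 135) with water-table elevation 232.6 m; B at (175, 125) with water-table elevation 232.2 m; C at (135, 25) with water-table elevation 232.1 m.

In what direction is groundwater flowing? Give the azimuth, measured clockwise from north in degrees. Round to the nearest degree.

281°

With h = a·x + b·y + c and A as origin, the differences give:
  (-85)·a + (-10)·b = -0.4
  (-125)·a + (-110)·b = -0.5
Eliminate b (×(-110) and ×(-10), subtract): 8100·a = 39.00 → a = ∂h/∂x = +0.004815
Back-substitute: b = ∂h/∂y = -0.0009259.
Flow direction (−∇h) has components (-0.004815 E, +0.0009259 N).
Azimuth = atan2(E, N) = atan2(-0.004815, +0.0009259) = 280.9° ≈ 281°.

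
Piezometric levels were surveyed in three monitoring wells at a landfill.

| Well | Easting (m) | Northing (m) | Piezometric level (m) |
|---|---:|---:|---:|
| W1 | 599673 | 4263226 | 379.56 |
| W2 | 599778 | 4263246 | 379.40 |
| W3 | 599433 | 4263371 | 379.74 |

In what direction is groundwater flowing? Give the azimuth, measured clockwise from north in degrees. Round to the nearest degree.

Three-point gradient (reference W1): Δ to W2 = (105, 20, -0.16), Δ to W3 = (-240, 145, +0.18).
∂h/∂x = -0.001338, ∂h/∂y = -0.0009738 (det = 20025).
Flow direction (−∇h) has components (+0.001338 E, +0.0009738 N).
Azimuth = atan2(E, N) = atan2(+0.001338, +0.0009738) = 54.0° ≈ 054°.

054°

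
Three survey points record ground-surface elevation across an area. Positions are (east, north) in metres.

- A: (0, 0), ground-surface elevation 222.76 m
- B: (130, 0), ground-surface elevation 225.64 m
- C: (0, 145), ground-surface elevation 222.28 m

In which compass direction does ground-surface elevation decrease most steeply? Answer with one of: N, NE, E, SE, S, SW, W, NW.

W

∂z/∂x = (225.64 − 222.76) / (130 − 0) = +0.02215
∂z/∂y = (222.28 − 222.76) / (145 − 0) = -0.003310
Steepest decrease is along −∇f = (-0.02215 E, +0.003310 N) → west.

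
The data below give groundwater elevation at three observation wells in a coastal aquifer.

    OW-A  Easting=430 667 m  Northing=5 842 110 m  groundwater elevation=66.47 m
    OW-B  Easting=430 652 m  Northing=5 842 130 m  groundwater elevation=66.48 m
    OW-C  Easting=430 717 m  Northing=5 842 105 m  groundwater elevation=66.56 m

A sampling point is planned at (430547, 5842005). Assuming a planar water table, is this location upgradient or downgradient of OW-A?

Differences from OW-A: to OW-B (Δx, Δy, Δh) = (-15, 20, +0.01); to OW-C = (50, -5, +0.09).
Determinant of the coordinate differences = (-15)·(-5) − 50·20 = -925.
∂h/∂x = [(+0.01)·(-5) − (+0.09)·20] / -925 = +0.002000
∂h/∂y = [(-15)·(+0.09) − 50·(+0.01)] / -925 = +0.002000
Head at (430547, 5842005) = 66.47 + (+0.002000)·(-120) + (+0.002000)·(-105) = 66.02 m.
That is lower than the 66.47 m at OW-A, so the point is downgradient.

downgradient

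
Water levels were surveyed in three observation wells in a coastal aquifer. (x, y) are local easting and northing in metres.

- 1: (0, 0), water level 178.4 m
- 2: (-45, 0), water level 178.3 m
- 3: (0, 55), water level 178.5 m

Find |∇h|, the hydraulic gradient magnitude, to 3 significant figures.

0.00287

∂h/∂x = (178.3 − 178.4) / (-45 − 0) = +0.002222
∂h/∂y = (178.5 − 178.4) / (55 − 0) = +0.001818
|∇h| = √(0.002222² + 0.001818²) = 0.002871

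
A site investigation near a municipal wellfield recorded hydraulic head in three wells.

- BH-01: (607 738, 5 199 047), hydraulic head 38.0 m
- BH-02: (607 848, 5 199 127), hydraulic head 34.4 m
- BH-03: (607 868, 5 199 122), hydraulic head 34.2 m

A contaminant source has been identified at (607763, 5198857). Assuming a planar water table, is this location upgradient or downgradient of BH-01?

upgradient

Differences from BH-01: to BH-02 (Δx, Δy, Δh) = (110, 80, -3.6); to BH-03 = (130, 75, -3.8).
Solve a·Δx + b·Δy = Δh: det = 110·75 − 130·80 = -2150.
∂h/∂x = [(-3.6)·75 − (-3.8)·80] / -2150 = -0.01581
∂h/∂y = [110·(-3.8) − 130·(-3.6)] / -2150 = -0.02326
Head at (607763, 5198857) = 38.0 + (-0.01581)·(25) + (-0.02326)·(-190) = 42.02 m.
That is higher than the 38.0 m at BH-01, so the point is upgradient.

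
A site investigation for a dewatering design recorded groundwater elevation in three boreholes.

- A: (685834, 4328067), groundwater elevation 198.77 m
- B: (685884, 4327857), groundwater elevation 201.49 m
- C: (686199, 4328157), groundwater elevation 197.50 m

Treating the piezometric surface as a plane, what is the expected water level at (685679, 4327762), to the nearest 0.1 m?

202.8 m

Taking A as reference: B−A = (50, -210, +2.72); C−A = (365, 90, -1.27).
Determinant of the coordinate differences = 50·90 − 365·(-210) = 81150.
∂h/∂x = [(+2.72)·90 − (-1.27)·(-210)] / 81150 = -0.0002699
∂h/∂y = [50·(-1.27) − 365·(+2.72)] / 81150 = -0.01302
h(685679, 4327762) = 198.77 + (-0.0002699)·(-155) + (-0.01302)·(-305) = 198.77 +0.042 +3.970 = 202.782 m.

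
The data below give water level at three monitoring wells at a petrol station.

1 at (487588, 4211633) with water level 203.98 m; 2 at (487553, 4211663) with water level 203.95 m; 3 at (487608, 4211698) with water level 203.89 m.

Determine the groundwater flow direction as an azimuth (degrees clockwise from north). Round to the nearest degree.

011°

Differences from 1: to 2 (Δx, Δy, Δh) = (-35, 30, -0.03); to 3 = (20, 65, -0.09).
Determinant of the coordinate differences = (-35)·65 − 20·30 = -2875.
∂h/∂x = [(-0.03)·65 − (-0.09)·30] / -2875 = -0.0002609
∂h/∂y = [(-35)·(-0.09) − 20·(-0.03)] / -2875 = -0.001304
Flow direction (−∇h) has components (+0.0002609 E, +0.001304 N).
Azimuth = atan2(E, N) = atan2(+0.0002609, +0.001304) = 11.3° ≈ 011°.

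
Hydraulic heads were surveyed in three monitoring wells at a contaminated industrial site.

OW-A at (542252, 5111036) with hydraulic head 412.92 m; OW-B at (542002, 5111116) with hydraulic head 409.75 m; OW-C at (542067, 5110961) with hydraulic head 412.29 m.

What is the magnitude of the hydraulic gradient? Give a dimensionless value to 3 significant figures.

0.0154

Taking OW-A as reference: OW-B−OW-A = (-250, 80, -3.17); OW-C−OW-A = (-185, -75, -0.63).
Determinant of the coordinate differences = (-250)·(-75) − (-185)·80 = 33550.
∂h/∂x = [(-3.17)·(-75) − (-0.63)·80] / 33550 = +0.008589
∂h/∂y = [(-250)·(-0.63) − (-185)·(-3.17)] / 33550 = -0.01279
|∇h| = √(0.008589² + -0.01279²) = 0.01541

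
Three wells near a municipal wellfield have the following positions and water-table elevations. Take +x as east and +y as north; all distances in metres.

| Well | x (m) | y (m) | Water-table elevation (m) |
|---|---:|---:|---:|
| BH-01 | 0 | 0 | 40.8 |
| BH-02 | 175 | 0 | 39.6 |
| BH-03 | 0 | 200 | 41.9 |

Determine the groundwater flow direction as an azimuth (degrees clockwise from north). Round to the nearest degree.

129°

∂h/∂x = (39.6 − 40.8) / (175 − 0) = -0.006857
∂h/∂y = (41.9 − 40.8) / (200 − 0) = +0.005500
Flow direction (−∇h) has components (+0.006857 E, -0.005500 N).
Azimuth = atan2(E, N) = atan2(+0.006857, -0.005500) = 128.7° ≈ 129°.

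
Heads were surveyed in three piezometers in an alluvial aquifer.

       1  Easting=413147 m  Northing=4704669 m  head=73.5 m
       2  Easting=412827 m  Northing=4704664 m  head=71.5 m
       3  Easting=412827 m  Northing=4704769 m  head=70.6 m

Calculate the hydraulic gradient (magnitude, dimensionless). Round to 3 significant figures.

0.0107

Taking 1 as reference: 2−1 = (-320, -5, -2.0); 3−1 = (-320, 100, -2.9).
Determinant of the coordinate differences = (-320)·100 − (-320)·(-5) = -33600.
∂h/∂x = [(-2.0)·100 − (-2.9)·(-5)] / -33600 = +0.006384
∂h/∂y = [(-320)·(-2.9) − (-320)·(-2.0)] / -33600 = -0.008571
|∇h| = √(0.006384² + -0.008571²) = 0.01069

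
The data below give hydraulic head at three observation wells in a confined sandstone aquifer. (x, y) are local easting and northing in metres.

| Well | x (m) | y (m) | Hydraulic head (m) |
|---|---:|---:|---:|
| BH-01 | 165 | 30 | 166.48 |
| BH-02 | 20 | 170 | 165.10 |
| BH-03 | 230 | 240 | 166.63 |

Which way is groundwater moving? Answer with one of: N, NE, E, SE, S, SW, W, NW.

With h = a·x + b·y + c and BH-01 as origin, the differences give:
  (-145)·a + 140·b = -1.38
  65·a + 210·b = +0.15
Eliminate b (×210 and ×140, subtract): -39550·a = -310.800 → a = ∂h/∂x = +0.007858
Back-substitute: b = ∂h/∂y = -0.001718.
Flow = −∇h = (-0.007858 east, +0.001718 north), which points west.

W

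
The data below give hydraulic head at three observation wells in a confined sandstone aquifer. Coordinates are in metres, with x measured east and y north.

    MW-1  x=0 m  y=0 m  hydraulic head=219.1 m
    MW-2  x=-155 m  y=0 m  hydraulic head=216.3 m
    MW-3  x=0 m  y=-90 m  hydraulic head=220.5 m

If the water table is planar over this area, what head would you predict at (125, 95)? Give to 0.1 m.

∂h/∂x = (216.3 − 219.1) / (-155 − 0) = +0.01806
∂h/∂y = (220.5 − 219.1) / (-90 − 0) = -0.01556
h(125, 95) = 219.1 + (+0.01806)·(125) + (-0.01556)·(95) = 219.1 +2.258 -1.478 = 219.880 m.

219.9 m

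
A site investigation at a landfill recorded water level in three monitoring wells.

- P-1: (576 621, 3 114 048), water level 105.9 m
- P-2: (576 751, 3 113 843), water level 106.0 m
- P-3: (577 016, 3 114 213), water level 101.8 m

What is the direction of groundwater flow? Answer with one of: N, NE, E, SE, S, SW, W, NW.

NE

Differences from P-1: to P-2 (Δx, Δy, Δh) = (130, -205, +0.1); to P-3 = (395, 165, -4.1).
Determinant of the coordinate differences = 130·165 − 395·(-205) = 102425.
∂h/∂x = [(+0.1)·165 − (-4.1)·(-205)] / 102425 = -0.008045
∂h/∂y = [130·(-4.1) − 395·(+0.1)] / 102425 = -0.005589
Flow = −∇h = (+0.008045 east, +0.005589 north), which points northeast.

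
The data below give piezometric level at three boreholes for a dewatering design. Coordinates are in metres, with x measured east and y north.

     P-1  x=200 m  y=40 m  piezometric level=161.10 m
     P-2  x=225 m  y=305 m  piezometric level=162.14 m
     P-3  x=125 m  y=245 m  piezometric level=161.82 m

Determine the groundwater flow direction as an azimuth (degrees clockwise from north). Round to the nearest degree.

Taking P-1 as reference: P-2−P-1 = (25, 265, +1.04); P-3−P-1 = (-75, 205, +0.72).
Solve a·Δx + b·Δy = Δh: det = 25·205 − (-75)·265 = 25000.
∂h/∂x = [(+1.04)·205 − (+0.72)·265] / 25000 = +0.0008960
∂h/∂y = [25·(+0.72) − (-75)·(+1.04)] / 25000 = +0.003840
Flow direction (−∇h) has components (-0.0008960 E, -0.003840 N).
Azimuth = atan2(E, N) = atan2(-0.0008960, -0.003840) = 193.1° ≈ 193°.

193°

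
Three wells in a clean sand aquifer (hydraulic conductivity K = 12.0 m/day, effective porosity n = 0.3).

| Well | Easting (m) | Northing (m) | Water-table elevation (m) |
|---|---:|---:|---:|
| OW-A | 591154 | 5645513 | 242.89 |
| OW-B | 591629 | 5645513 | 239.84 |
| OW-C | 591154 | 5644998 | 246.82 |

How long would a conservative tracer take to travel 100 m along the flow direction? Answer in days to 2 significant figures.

∂h/∂x = (239.84 − 242.89) / (591629 − 591154) = -0.006421
∂h/∂y = (246.82 − 242.89) / (5644998 − 5645513) = -0.007631
|∇h| = √(-0.006421² + -0.007631²) = 0.009973
Seepage velocity v = K·i/n = 12.0 × 0.009973 / 0.3 = 0.3989 m/day.
t = 100 / 0.3989 = 250.7 days.

250 days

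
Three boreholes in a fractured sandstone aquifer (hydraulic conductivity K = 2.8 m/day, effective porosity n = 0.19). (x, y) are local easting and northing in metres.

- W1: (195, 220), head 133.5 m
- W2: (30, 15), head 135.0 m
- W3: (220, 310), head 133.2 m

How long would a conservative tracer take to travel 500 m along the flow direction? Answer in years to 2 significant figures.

Differences from W1: to W2 (Δx, Δy, Δh) = (-165, -205, +1.5); to W3 = (25, 90, -0.3).
Solve a·Δx + b·Δy = Δh: det = (-165)·90 − 25·(-205) = -9725.
∂h/∂x = [(+1.5)·90 − (-0.3)·(-205)] / -9725 = -0.007558
∂h/∂y = [(-165)·(-0.3) − 25·(+1.5)] / -9725 = -0.001234
|∇h| = √(-0.007558² + -0.001234²) = 0.007658
Seepage velocity v = K·i/n = 2.8 × 0.007658 / 0.19 = 0.1129 m/day.
t = 500 / 0.1129 = 4429 days = 12.1 years.

12 years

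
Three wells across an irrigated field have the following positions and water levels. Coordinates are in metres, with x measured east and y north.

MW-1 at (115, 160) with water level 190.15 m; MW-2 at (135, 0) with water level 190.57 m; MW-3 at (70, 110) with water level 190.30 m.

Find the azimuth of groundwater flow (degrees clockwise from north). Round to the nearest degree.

008°

Differences from MW-1: to MW-2 (Δx, Δy, Δh) = (20, -160, +0.42); to MW-3 = (-45, -50, +0.15).
Solve a·Δx + b·Δy = Δh: det = 20·(-50) − (-45)·(-160) = -8200.
∂h/∂x = [(+0.42)·(-50) − (+0.15)·(-160)] / -8200 = -0.0003659
∂h/∂y = [20·(+0.15) − (-45)·(+0.42)] / -8200 = -0.002671
Flow direction (−∇h) has components (+0.0003659 E, +0.002671 N).
Azimuth = atan2(E, N) = atan2(+0.0003659, +0.002671) = 7.8° ≈ 008°.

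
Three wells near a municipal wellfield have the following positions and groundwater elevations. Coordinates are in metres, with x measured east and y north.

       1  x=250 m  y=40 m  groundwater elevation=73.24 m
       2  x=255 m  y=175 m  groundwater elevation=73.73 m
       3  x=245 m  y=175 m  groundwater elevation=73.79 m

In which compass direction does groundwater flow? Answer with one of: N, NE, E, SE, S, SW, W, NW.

Differences from 1: to 2 (Δx, Δy, Δh) = (5, 135, +0.49); to 3 = (-5, 135, +0.55).
Solve a·Δx + b·Δy = Δh: det = 5·135 − (-5)·135 = 1350.
∂h/∂x = [(+0.49)·135 − (+0.55)·135] / 1350 = -0.006000
∂h/∂y = [5·(+0.55) − (-5)·(+0.49)] / 1350 = +0.003852
Flow = −∇h = (+0.006000 east, -0.003852 north), which points southeast.

SE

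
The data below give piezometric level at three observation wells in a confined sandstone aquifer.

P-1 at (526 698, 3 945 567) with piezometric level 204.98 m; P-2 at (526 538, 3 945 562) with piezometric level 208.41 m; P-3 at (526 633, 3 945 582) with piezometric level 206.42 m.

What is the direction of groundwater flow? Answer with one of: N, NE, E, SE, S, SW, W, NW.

E

Taking P-1 as reference: P-2−P-1 = (-160, -5, +3.43); P-3−P-1 = (-65, 15, +1.44).
Determinant of the coordinate differences = (-160)·15 − (-65)·(-5) = -2725.
∂h/∂x = [(+3.43)·15 − (+1.44)·(-5)] / -2725 = -0.02152
∂h/∂y = [(-160)·(+1.44) − (-65)·(+3.43)] / -2725 = +0.002734
Flow = −∇h = (+0.02152 east, -0.002734 north), which points east.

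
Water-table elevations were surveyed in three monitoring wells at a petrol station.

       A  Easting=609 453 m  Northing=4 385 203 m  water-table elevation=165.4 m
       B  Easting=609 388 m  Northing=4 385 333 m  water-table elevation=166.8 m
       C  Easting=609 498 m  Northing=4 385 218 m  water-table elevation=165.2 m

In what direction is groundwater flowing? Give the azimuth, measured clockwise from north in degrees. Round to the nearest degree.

137°

Differences from A: to B (Δx, Δy, Δh) = (-65, 130, +1.4); to C = (45, 15, -0.2).
Solve a·Δx + b·Δy = Δh: det = (-65)·15 − 45·130 = -6825.
∂h/∂x = [(+1.4)·15 − (-0.2)·130] / -6825 = -0.006886
∂h/∂y = [(-65)·(-0.2) − 45·(+1.4)] / -6825 = +0.007326
Flow direction (−∇h) has components (+0.006886 E, -0.007326 N).
Azimuth = atan2(E, N) = atan2(+0.006886, -0.007326) = 136.8° ≈ 137°.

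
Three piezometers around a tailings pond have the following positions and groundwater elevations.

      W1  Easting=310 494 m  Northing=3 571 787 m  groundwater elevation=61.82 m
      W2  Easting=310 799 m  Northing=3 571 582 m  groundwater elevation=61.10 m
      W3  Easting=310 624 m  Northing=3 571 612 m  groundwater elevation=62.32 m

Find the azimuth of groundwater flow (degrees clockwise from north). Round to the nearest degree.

043°

Three-point gradient (reference W1): Δ to W2 = (305, -205, -0.72), Δ to W3 = (130, -175, +0.50).
∂h/∂x = -0.008550, ∂h/∂y = -0.009209 (det = -26725).
Flow direction (−∇h) has components (+0.008550 E, +0.009209 N).
Azimuth = atan2(E, N) = atan2(+0.008550, +0.009209) = 42.9° ≈ 043°.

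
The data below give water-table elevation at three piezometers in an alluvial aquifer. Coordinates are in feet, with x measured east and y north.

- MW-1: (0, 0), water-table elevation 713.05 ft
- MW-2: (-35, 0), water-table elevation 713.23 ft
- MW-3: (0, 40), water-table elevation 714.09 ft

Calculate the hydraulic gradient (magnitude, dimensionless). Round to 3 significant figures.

∂h/∂x = (713.23 − 713.05) / (-35 − 0) = -0.005143
∂h/∂y = (714.09 − 713.05) / (40 − 0) = +0.02600
|∇h| = √(-0.005143² + 0.02600²) = 0.0265

0.0265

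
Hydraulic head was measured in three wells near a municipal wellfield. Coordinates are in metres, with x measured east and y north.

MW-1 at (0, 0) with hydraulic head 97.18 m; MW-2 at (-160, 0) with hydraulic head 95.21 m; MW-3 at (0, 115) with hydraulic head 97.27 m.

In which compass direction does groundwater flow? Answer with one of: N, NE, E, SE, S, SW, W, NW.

∂h/∂x = (95.21 − 97.18) / (-160 − 0) = +0.01231
∂h/∂y = (97.27 − 97.18) / (115 − 0) = +0.0007826
Flow = −∇h = (-0.01231 east, -0.0007826 north), which points west.

W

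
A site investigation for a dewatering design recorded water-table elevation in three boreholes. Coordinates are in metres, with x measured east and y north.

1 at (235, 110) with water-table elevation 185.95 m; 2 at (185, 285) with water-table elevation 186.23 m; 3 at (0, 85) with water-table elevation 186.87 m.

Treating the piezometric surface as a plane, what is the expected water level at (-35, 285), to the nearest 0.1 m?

Taking 1 as reference: 2−1 = (-50, 175, +0.28); 3−1 = (-235, -25, +0.92).
Determinant of the coordinate differences = (-50)·(-25) − (-235)·175 = 42375.
∂h/∂x = [(+0.28)·(-25) − (+0.92)·175] / 42375 = -0.003965
∂h/∂y = [(-50)·(+0.92) − (-235)·(+0.28)] / 42375 = +0.0004673
h(-35, 285) = 185.95 + (-0.003965)·(-270) + (+0.0004673)·(175) = 185.95 +1.070 +0.082 = 187.102 m.

187.1 m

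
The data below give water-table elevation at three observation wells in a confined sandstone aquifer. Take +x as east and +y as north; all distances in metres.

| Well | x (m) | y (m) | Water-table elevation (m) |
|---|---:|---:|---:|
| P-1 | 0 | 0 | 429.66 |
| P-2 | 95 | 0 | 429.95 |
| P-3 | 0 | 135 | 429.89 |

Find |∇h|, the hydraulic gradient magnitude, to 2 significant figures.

0.0035

∂h/∂x = (429.95 − 429.66) / (95 − 0) = +0.003053
∂h/∂y = (429.89 − 429.66) / (135 − 0) = +0.001704
|∇h| = √(0.003053² + 0.001704²) = 0.003496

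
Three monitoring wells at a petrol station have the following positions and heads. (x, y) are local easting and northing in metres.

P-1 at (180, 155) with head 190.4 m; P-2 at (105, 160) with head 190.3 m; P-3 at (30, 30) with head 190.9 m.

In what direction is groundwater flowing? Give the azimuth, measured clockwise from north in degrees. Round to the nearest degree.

With h = a·x + b·y + c and P-1 as origin, the differences give:
  (-75)·a + 5·b = -0.1
  (-150)·a + (-125)·b = +0.5
Eliminate b (×(-125) and ×5, subtract): 10125·a = 10.00 → a = ∂h/∂x = +0.0009877
Back-substitute: b = ∂h/∂y = -0.005185.
Flow direction (−∇h) has components (-0.0009877 E, +0.005185 N).
Azimuth = atan2(E, N) = atan2(-0.0009877, +0.005185) = 349.2° ≈ 349°.

349°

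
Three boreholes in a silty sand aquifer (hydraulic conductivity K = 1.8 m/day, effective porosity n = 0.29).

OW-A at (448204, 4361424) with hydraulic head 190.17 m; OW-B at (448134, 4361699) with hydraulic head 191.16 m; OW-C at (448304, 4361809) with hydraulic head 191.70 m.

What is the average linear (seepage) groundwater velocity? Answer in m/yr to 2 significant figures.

8.7 m/yr

Differences from OW-A: to OW-B (Δx, Δy, Δh) = (-70, 275, +0.99); to OW-C = (100, 385, +1.53).
Determinant of the coordinate differences = (-70)·385 − 100·275 = -54450.
∂h/∂x = [(+0.99)·385 − (+1.53)·275] / -54450 = +0.0007273
∂h/∂y = [(-70)·(+1.53) − 100·(+0.99)] / -54450 = +0.003785
|∇h| = √(0.0007273² + 0.003785²) = 0.003854
Seepage velocity v = K·i/n = 1.8 × 0.003854 / 0.29 = 0.02392 m/day = 8.737 m/yr.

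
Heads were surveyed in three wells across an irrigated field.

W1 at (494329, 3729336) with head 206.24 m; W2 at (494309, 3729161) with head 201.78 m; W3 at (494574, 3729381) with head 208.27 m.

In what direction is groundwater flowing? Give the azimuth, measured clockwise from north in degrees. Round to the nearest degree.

Taking W1 as reference: W2−W1 = (-20, -175, -4.46); W3−W1 = (245, 45, +2.03).
Solve a·Δx + b·Δy = Δh: det = (-20)·45 − 245·(-175) = 41975.
∂h/∂x = [(-4.46)·45 − (+2.03)·(-175)] / 41975 = +0.003682
∂h/∂y = [(-20)·(+2.03) − 245·(-4.46)] / 41975 = +0.02506
Flow direction (−∇h) has components (-0.003682 E, -0.02506 N).
Azimuth = atan2(E, N) = atan2(-0.003682, -0.02506) = 188.4° ≈ 188°.

188°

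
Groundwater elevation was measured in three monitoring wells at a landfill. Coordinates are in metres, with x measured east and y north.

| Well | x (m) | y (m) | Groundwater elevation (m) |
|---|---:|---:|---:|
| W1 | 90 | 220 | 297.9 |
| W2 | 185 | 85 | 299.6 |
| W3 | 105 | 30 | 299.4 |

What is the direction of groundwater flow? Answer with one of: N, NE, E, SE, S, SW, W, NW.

NW

Differences from W1: to W2 (Δx, Δy, Δh) = (95, -135, +1.7); to W3 = (15, -190, +1.5).
Solve a·Δx + b·Δy = Δh: det = 95·(-190) − 15·(-135) = -16025.
∂h/∂x = [(+1.7)·(-190) − (+1.5)·(-135)] / -16025 = +0.007520
∂h/∂y = [95·(+1.5) − 15·(+1.7)] / -16025 = -0.007301
Flow = −∇h = (-0.007520 east, +0.007301 north), which points northwest.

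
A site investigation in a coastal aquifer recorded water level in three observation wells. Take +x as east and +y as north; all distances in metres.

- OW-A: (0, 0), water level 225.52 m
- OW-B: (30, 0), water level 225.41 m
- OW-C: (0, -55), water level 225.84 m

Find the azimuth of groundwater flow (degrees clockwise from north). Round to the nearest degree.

032°

∂h/∂x = (225.41 − 225.52) / (30 − 0) = -0.003667
∂h/∂y = (225.84 − 225.52) / (-55 − 0) = -0.005818
Flow direction (−∇h) has components (+0.003667 E, +0.005818 N).
Azimuth = atan2(E, N) = atan2(+0.003667, +0.005818) = 32.2° ≈ 032°.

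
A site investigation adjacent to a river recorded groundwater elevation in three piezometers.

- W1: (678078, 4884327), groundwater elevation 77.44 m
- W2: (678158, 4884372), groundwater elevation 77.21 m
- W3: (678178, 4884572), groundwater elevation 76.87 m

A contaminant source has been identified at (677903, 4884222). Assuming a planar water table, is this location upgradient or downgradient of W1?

upgradient

Taking W1 as reference: W2−W1 = (80, 45, -0.23); W3−W1 = (100, 245, -0.57).
Solve a·Δx + b·Δy = Δh: det = 80·245 − 100·45 = 15100.
∂h/∂x = [(-0.23)·245 − (-0.57)·45] / 15100 = -0.002033
∂h/∂y = [80·(-0.57) − 100·(-0.23)] / 15100 = -0.001497
Head at (677903, 4884222) = 77.44 + (-0.002033)·(-175) + (-0.001497)·(-105) = 77.95 m.
That is higher than the 77.44 m at W1, so the point is upgradient.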